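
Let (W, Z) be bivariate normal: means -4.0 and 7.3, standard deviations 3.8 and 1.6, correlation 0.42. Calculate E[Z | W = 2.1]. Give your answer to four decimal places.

The regression of Z on W has slope ρ·σ_Z/σ_W and passes through (μ_W, μ_Z).
E[Z | W=2.1] = 7.3 + (0.42)·(1.6/3.8)·(2.1 − (-4.0)) = 7.3 + (0.17684)·(6.1) = 8.3787.

8.3787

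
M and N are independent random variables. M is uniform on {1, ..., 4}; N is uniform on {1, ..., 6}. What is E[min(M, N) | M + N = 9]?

7/2

Outcomes with M + N = 9: (3,6), (4,5), each with probability 1/24.
E[min(M, N) | M + N = 9] = (3 + 4) / 2 = 7/2.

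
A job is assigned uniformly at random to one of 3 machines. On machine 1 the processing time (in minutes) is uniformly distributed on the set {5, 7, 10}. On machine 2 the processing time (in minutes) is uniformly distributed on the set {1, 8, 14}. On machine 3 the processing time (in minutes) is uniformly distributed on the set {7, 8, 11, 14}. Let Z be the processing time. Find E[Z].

E[Z | machine 1] = (5+7+10)/3 = 22/3.
E[Z | machine 2] = (1+8+14)/3 = 23/3.
E[Z | machine 3] = (7+8+11+14)/4 = 10.
E[Z] = (1/3)·(22/3) + (1/3)·(23/3) + (1/3)·(10) = 25/3.

25/3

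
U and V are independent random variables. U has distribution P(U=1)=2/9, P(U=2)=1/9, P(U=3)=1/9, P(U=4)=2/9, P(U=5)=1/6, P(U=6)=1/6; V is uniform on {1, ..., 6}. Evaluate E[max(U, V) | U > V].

P(U > V) = 5/12.
Summing max(U,V)·P(x,y) over outcomes with U > V gives 107/54.
E[max(U, V) | U > V] = (107/54) / (5/12) = 214/45.

214/45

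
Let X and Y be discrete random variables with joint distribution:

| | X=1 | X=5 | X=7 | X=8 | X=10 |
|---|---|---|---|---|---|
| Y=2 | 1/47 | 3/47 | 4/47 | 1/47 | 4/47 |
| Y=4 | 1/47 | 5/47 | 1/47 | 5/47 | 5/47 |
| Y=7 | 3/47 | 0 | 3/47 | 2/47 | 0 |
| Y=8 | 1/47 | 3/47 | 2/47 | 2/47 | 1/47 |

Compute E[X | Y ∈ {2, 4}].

P(Y ∈ {2, 4}) = 30/47.
Summing X·P(X=x,Y=y) over the conditioning event gives 215/47.
E[X | Y ∈ {2, 4}] = (215/47) / (30/47) = 43/6.

43/6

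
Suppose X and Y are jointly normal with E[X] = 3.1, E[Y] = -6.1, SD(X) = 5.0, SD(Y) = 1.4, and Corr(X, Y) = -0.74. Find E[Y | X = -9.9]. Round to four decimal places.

-3.4064

The regression of Y on X has slope ρ·σ_Y/σ_X and passes through (μ_X, μ_Y).
E[Y | X=-9.9] = -6.1 + (-0.74)·(1.4/5.0)·(-9.9 − (3.1)) = -6.1 + (-0.2072)·(-13) = -3.4064.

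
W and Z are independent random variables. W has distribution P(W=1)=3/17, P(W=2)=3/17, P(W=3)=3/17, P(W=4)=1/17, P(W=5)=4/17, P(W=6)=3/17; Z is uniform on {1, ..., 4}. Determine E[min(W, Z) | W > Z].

11/5

P(W > Z) = 10/17.
Summing min(W,Z)·P(x,y) over outcomes with W > Z gives 22/17.
E[min(W, Z) | W > Z] = (22/17) / (10/17) = 11/5.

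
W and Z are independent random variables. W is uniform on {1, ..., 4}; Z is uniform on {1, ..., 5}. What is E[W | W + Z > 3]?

46/17

P(W + Z > 3) = 17/20.
Summing W·P(x,y) over outcomes with W + Z > 3 gives 23/10.
E[W | W + Z > 3] = (23/10) / (17/20) = 46/17.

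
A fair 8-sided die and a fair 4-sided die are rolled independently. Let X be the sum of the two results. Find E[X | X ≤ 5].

P(X ≤ 5) = 5/16.
Σ over the event: 2·1/32 + 3·1/16 + 4·3/32 + 5·1/8 = 5/4.
E[X | X ≤ 5] = (5/4) / (5/16) = 4.

4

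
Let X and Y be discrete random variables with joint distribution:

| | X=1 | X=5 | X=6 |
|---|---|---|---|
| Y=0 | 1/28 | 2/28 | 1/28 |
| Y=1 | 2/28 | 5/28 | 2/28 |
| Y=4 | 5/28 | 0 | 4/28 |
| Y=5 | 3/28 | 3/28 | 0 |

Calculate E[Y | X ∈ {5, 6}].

38/17

P(X ∈ {5, 6}) = 17/28.
Σ Y·P over the event = 0·(2/28) + 1·(5/28) + 5·(3/28) + 0·(1/28) + 1·(2/28) + 4·(4/28) = 19/14.
E[Y | X ∈ {5, 6}] = (19/14) / (17/28) = 38/17.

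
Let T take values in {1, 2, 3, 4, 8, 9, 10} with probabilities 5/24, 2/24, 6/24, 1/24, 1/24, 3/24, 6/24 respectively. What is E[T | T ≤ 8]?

13/5

P(T ≤ 8) = 5/8.
Σ over the event: 1·5/24 + 2·1/12 + 3·1/4 + 4·1/24 + 8·1/24 = 13/8.
E[T | T ≤ 8] = (13/8) / (5/8) = 13/5.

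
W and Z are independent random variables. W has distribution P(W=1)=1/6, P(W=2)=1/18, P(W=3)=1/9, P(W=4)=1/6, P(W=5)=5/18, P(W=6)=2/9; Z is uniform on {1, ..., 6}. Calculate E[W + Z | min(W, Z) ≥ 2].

P(min(W, Z) ≥ 2) = 25/36.
Summing (W+Z)·P(x,y) over outcomes with min(W, Z) ≥ 2 gives 215/36.
E[W + Z | min(W, Z) ≥ 2] = (215/36) / (25/36) = 43/5.

43/5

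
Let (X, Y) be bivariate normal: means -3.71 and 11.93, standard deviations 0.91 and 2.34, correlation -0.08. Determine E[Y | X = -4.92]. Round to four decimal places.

12.1789

For a bivariate normal, E[Y | X=x] = μ_Y + ρ·(σ_Y/σ_X)·(x − μ_X).
E[Y | X=-4.92] = 11.93 + (-0.08)·(2.34/0.91)·(-4.92 − (-3.71)) = 11.93 + (-0.20571)·(-1.21) = 12.1789.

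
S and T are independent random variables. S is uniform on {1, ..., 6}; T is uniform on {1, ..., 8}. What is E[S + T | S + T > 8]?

P(S + T > 8) = 7/16.
Summing (S+T)·P(x,y) over outcomes with S + T > 8 gives 14/3.
E[S + T | S + T > 8] = (14/3) / (7/16) = 32/3.

32/3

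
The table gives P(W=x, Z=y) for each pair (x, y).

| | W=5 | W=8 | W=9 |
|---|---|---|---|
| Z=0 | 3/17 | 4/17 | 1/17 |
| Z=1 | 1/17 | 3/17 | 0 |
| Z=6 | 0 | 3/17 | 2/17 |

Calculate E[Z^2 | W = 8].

P(W = 8) = 10/17.
Σ Z^2·P over the event = 0·(4/17) + 1·(3/17) + 36·(3/17) = 111/17.
E[Z^2 | W = 8] = (111/17) / (10/17) = 111/10.

111/10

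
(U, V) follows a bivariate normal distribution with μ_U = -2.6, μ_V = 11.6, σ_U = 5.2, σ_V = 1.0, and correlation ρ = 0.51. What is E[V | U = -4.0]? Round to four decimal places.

For a bivariate normal, E[V | U=x] = μ_V + ρ·(σ_V/σ_U)·(x − μ_U).
E[V | U=-4.0] = 11.6 + (0.51)·(1.0/5.2)·(-4.0 − (-2.6)) = 11.6 + (0.098077)·(-1.4) = 11.4627.

11.4627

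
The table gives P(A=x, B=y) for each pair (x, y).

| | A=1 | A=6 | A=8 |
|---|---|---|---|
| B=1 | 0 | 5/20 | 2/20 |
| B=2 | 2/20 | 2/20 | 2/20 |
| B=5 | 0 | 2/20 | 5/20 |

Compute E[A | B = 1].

46/7

P(B = 1) = 7/20.
Summing A·P(A=x,B=y) over the conditioning event gives 23/10.
E[A | B = 1] = (23/10) / (7/20) = 46/7.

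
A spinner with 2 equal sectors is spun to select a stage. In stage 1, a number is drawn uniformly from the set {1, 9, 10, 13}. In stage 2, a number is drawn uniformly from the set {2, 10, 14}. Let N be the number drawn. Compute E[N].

203/24

E[N | stage 1] = (1+9+10+13)/4 = 33/4.
E[N | stage 2] = (2+10+14)/3 = 26/3.
By the law of total expectation,
E[N] = (1/2)·(33/4) + (1/2)·(26/3) = 203/24.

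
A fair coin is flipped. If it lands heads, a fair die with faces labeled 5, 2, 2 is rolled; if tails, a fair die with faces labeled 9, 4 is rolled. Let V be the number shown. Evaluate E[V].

19/4

E[V | heads] = (5+2+2)/3 = 3.
E[V | tails] = (9+4)/2 = 13/2.
E[V] = (1/2)·(3) + (1/2)·(13/2) = 19/4.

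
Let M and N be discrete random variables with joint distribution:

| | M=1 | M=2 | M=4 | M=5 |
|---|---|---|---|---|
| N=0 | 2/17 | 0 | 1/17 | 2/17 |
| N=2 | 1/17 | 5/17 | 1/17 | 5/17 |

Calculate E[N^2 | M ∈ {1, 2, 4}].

14/5

P(M ∈ {1, 2, 4}) = 10/17.
Σ N^2·P over the event = 0·(2/17) + 4·(1/17) + 4·(5/17) + 0·(1/17) + 4·(1/17) = 28/17.
E[N^2 | M ∈ {1, 2, 4}] = (28/17) / (10/17) = 14/5.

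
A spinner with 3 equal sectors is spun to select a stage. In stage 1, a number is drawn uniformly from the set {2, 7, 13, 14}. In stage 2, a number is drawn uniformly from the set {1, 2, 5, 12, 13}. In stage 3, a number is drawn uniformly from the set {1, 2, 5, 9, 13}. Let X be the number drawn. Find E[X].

36/5

E[X | stage 1] = (2+7+13+14)/4 = 9.
E[X | stage 2] = (1+2+5+12+13)/5 = 33/5.
E[X | stage 3] = (1+2+5+9+13)/5 = 6.
By the law of total expectation,
E[X] = (1/3)·(9) + (1/3)·(33/5) + (1/3)·(6) = 36/5.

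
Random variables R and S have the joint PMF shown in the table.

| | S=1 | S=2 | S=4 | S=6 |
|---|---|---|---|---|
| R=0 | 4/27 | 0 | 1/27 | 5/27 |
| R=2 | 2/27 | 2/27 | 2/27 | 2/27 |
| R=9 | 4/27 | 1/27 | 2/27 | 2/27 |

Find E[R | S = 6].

22/9

P(S = 6) = 1/3.
Summing R·P(R=x,S=y) over the conditioning event gives 22/27.
E[R | S = 6] = (22/27) / (1/3) = 22/9.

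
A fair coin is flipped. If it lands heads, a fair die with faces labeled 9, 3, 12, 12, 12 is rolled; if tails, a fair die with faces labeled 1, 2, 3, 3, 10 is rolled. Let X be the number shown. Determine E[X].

67/10

E[X | heads] = (9+3+12+12+12)/5 = 48/5.
E[X | tails] = (1+2+3+3+10)/5 = 19/5.
E[X] = (1/2)·(48/5) + (1/2)·(19/5) = 67/10.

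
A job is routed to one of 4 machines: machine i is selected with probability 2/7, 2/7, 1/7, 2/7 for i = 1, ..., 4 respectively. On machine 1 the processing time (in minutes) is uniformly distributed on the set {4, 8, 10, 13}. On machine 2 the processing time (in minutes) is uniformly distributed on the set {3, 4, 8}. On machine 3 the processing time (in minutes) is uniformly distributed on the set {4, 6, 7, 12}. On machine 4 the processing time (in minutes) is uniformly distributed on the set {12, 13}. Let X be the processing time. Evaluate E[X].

E[X | machine 1] = (4+8+10+13)/4 = 35/4.
E[X | machine 2] = (3+4+8)/3 = 5.
E[X | machine 3] = (4+6+7+12)/4 = 29/4.
E[X | machine 4] = (12+13)/2 = 25/2.
E[X] = (2/7)·(35/4) + (2/7)·(5) + (1/7)·(29/4) + (2/7)·(25/2) = 239/28.

239/28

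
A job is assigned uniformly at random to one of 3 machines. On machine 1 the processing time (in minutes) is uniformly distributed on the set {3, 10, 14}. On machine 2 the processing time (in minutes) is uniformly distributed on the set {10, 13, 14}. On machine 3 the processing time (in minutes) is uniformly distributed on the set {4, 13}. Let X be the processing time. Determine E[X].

179/18

E[X | machine 1] = (3+10+14)/3 = 9.
E[X | machine 2] = (10+13+14)/3 = 37/3.
E[X | machine 3] = (4+13)/2 = 17/2.
E[X] = (1/3)·(9) + (1/3)·(37/3) + (1/3)·(17/2) = 179/18.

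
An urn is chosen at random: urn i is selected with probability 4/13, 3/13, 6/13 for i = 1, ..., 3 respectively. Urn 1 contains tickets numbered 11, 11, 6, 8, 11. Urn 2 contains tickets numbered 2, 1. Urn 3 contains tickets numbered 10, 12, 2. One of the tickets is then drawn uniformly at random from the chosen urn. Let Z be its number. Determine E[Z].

E[Z | urn 1] = (11+11+6+8+11)/5 = 47/5.
E[Z | urn 2] = (2+1)/2 = 3/2.
E[Z | urn 3] = (10+12+2)/3 = 8.
By the law of total expectation,
E[Z] = (4/13)·(47/5) + (3/13)·(3/2) + (6/13)·(8) = 901/130.

901/130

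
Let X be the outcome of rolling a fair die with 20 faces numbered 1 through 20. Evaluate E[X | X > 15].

Given X > 15, X is equally likely to be any of {16, 17, 18, 19, 20}.
E[X | X > 15] = (16 + 17 + 18 + 19 + 20) / 5 = 18.

18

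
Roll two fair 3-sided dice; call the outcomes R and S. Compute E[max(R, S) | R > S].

8/3

P(R > S) = 1/3.
Summing max(R,S)·P(x,y) over outcomes with R > S gives 8/9.
E[max(R, S) | R > S] = (8/9) / (1/3) = 8/3.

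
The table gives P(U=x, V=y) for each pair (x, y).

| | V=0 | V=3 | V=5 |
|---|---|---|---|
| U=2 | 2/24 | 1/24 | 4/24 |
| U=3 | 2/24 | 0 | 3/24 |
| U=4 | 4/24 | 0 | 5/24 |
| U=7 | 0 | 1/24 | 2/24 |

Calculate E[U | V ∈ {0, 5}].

7/2

P(V ∈ {0, 5}) = 11/12.
Σ U·P over the event = 2·(2/24) + 2·(4/24) + 3·(2/24) + 3·(3/24) + 4·(4/24) + 4·(5/24) + 7·(2/24) = 77/24.
E[U | V ∈ {0, 5}] = (77/24) / (11/12) = 7/2.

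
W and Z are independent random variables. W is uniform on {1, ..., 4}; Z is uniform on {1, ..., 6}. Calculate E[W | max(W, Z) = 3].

12/5

P(max(W, Z) = 3) = 5/24.
Summing W·P(x,y) over outcomes with max(W, Z) = 3 gives 1/2.
E[W | max(W, Z) = 3] = (1/2) / (5/24) = 12/5.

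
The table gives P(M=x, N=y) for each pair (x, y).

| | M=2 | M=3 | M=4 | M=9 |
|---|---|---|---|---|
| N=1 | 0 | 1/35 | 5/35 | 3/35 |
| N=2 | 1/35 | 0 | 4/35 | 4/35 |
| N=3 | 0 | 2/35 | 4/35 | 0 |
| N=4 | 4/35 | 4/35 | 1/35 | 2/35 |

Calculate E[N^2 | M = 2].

68/5

P(M = 2) = 1/7.
Σ N^2·P over the event = 4·(1/35) + 16·(4/35) = 68/35.
E[N^2 | M = 2] = (68/35) / (1/7) = 68/5.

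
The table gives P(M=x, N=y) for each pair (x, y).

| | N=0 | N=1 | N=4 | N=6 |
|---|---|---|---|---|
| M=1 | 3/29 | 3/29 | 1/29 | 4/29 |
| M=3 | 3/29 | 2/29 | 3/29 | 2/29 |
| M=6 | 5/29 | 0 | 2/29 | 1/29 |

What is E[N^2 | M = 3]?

61/5

P(M = 3) = 10/29.
Summing N^2·P(M=x,N=y) over the conditioning event gives 122/29.
E[N^2 | M = 3] = (122/29) / (10/29) = 61/5.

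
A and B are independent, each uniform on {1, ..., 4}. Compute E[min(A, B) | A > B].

Outcomes with A > B: (2,1), (3,1), (3,2), (4,1), (4,2), (4,3), each with probability 1/16.
E[min(A, B) | A > B] = (1 + 1 + 2 + 1 + 2 + 3) / 6 = 5/3.

5/3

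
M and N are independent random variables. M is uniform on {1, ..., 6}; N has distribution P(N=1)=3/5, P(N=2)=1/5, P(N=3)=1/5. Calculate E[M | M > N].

93/22

P(M > N) = 11/15.
Summing M·P(x,y) over outcomes with M > N gives 31/10.
E[M | M > N] = (31/10) / (11/15) = 93/22.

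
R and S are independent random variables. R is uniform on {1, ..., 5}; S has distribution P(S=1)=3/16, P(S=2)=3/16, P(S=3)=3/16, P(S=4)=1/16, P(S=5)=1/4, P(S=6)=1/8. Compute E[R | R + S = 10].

P(R + S = 10) = 3/40.
Summing R·P(x,y) over outcomes with R + S = 10 gives 7/20.
E[R | R + S = 10] = (7/20) / (3/40) = 14/3.

14/3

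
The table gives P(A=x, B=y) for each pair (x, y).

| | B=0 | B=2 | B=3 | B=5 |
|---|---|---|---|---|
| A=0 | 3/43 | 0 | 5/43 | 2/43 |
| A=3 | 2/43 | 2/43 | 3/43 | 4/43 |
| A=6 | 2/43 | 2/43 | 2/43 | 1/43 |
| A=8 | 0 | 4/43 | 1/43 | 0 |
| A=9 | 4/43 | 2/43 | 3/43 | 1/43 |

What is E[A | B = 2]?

P(B = 2) = 10/43.
Summing A·P(A=x,B=y) over the conditioning event gives 68/43.
E[A | B = 2] = (68/43) / (10/43) = 34/5.

34/5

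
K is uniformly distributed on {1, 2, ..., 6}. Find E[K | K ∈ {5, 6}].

11/2

P(K ∈ {5, 6}) = 1/3.
Σ over the event: 5·1/6 + 6·1/6 = 11/6.
E[K | K ∈ {5, 6}] = (11/6) / (1/3) = 11/2.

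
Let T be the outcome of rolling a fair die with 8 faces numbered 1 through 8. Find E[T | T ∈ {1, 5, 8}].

P(T ∈ {1, 5, 8}) = 3/8.
Σ over the event: 1·1/8 + 5·1/8 + 8·1/8 = 7/4.
E[T | T ∈ {1, 5, 8}] = (7/4) / (3/8) = 14/3.

14/3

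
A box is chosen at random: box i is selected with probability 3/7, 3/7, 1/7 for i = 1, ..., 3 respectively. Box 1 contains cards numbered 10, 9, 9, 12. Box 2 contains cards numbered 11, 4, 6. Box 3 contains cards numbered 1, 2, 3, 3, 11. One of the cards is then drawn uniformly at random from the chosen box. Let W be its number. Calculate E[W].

E[W | box 1] = (10+9+9+12)/4 = 10.
E[W | box 2] = (11+4+6)/3 = 7.
E[W | box 3] = (1+2+3+3+11)/5 = 4.
By the law of total expectation,
E[W] = (3/7)·(10) + (3/7)·(7) + (1/7)·(4) = 55/7.

55/7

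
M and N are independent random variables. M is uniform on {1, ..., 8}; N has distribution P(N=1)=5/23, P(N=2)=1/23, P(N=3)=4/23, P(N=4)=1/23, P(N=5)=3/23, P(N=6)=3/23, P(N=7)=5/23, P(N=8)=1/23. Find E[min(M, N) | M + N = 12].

66/13

P(M + N = 12) = 13/184.
Summing min(M,N)·P(x,y) over outcomes with M + N = 12 gives 33/92.
E[min(M, N) | M + N = 12] = (33/92) / (13/184) = 66/13.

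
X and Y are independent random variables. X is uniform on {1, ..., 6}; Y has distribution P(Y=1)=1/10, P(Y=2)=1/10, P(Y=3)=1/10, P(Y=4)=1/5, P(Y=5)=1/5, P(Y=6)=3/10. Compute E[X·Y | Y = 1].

7/2

P(Y = 1) = 1/10.
Summing XY·P(x,y) over outcomes with Y = 1 gives 7/20.
E[X·Y | Y = 1] = (7/20) / (1/10) = 7/2.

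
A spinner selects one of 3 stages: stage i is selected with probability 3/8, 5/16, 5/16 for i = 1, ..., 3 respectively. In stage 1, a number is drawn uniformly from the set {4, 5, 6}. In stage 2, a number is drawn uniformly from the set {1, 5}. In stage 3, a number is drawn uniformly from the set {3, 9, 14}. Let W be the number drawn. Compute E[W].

E[W | stage 1] = (4+5+6)/3 = 5.
E[W | stage 2] = (1+5)/2 = 3.
E[W | stage 3] = (3+9+14)/3 = 26/3.
E[W] = (3/8)·(5) + (5/16)·(3) + (5/16)·(26/3) = 265/48.

265/48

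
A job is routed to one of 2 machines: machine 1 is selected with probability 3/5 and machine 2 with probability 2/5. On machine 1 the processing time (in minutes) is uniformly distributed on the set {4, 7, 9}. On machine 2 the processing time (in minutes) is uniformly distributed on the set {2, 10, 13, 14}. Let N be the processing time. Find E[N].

E[N | machine 1] = (4+7+9)/3 = 20/3.
E[N | machine 2] = (2+10+13+14)/4 = 39/4.
E[N] = (3/5)·(20/3) + (2/5)·(39/4) = 79/10.

79/10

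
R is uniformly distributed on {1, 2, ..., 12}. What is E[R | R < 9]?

Given R < 9, R is equally likely to be any of {1, 2, 3, 4, 5, 6, 7, 8}.
E[R | R < 9] = (1 + 2 + 3 + 4 + 5 + 6 + 7 + 8) / 8 = 9/2.

9/2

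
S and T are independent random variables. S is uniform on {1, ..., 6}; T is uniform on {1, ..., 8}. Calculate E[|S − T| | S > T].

7/3

P(S > T) = 5/16.
Summing |S−T|·P(x,y) over outcomes with S > T gives 35/48.
E[|S − T| | S > T] = (35/48) / (5/16) = 7/3.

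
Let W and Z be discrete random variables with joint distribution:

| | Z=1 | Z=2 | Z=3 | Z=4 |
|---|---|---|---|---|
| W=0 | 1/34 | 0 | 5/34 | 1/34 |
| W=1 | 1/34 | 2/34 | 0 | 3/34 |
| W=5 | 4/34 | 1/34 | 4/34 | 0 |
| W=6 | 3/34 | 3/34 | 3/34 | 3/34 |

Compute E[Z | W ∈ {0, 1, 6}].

P(W ∈ {0, 1, 6}) = 25/34.
Summing Z·P(W=x,Z=y) over the conditioning event gives 67/34.
E[Z | W ∈ {0, 1, 6}] = (67/34) / (25/34) = 67/25.

67/25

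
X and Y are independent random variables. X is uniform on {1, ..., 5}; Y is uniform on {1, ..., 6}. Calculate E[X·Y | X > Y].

P(X > Y) = 1/3.
Summing XY·P(x,y) over outcomes with X > Y gives 17/6.
E[X·Y | X > Y] = (17/6) / (1/3) = 17/2.

17/2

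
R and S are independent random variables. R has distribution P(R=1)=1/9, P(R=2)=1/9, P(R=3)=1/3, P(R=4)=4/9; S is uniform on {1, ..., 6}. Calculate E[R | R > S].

68/19

P(R > S) = 19/54.
Summing R·P(x,y) over outcomes with R > S gives 34/27.
E[R | R > S] = (34/27) / (19/54) = 68/19.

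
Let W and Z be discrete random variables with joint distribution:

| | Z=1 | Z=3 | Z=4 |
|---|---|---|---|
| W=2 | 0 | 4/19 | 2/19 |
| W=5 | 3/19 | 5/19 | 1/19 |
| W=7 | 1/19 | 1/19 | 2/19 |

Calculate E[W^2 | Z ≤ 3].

157/7

P(Z ≤ 3) = 14/19.
Σ W^2·P over the event = 4·(4/19) + 25·(3/19) + 25·(5/19) + 49·(1/19) + 49·(1/19) = 314/19.
E[W^2 | Z ≤ 3] = (314/19) / (14/19) = 157/7.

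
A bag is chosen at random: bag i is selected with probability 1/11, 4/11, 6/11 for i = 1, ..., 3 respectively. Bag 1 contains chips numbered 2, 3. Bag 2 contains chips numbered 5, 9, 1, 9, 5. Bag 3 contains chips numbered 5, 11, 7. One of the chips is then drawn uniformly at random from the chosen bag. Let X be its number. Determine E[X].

E[X | bag 1] = (2+3)/2 = 5/2.
E[X | bag 2] = (5+9+1+9+5)/5 = 29/5.
E[X | bag 3] = (5+11+7)/3 = 23/3.
E[X] = (1/11)·(5/2) + (4/11)·(29/5) + (6/11)·(23/3) = 717/110.

717/110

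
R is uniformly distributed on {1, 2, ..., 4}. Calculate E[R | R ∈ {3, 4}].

P(R ∈ {3, 4}) = 1/2.
Σ over the event: 3·1/4 + 4·1/4 = 7/4.
E[R | R ∈ {3, 4}] = (7/4) / (1/2) = 7/2.

7/2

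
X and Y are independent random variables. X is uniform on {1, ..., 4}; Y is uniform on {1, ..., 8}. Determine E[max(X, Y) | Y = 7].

Outcomes with Y = 7: (1,7), (2,7), (3,7), (4,7), each with probability 1/32.
E[max(X, Y) | Y = 7] = (7 + 7 + 7 + 7) / 4 = 7.

7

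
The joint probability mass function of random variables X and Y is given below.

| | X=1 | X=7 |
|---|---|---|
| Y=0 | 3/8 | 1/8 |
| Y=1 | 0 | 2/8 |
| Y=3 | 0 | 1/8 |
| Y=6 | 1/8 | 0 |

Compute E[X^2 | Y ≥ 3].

25

P(Y ≥ 3) = 1/4.
Summing X^2·P(X=x,Y=y) over the conditioning event gives 25/4.
E[X^2 | Y ≥ 3] = (25/4) / (1/4) = 25.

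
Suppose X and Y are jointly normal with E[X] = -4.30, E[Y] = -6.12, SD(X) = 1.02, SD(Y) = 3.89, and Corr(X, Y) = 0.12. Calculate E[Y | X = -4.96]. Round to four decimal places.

-6.4220

For a bivariate normal, E[Y | X=x] = μ_Y + ρ·(σ_Y/σ_X)·(x − μ_X).
E[Y | X=-4.96] = -6.12 + (0.12)·(3.89/1.02)·(-4.96 − (-4.30)) = -6.12 + (0.45765)·(-0.66) = -6.4220.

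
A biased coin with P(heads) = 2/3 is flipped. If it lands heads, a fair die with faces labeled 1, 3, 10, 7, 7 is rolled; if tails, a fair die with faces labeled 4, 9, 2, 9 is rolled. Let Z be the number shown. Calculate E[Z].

86/15

E[Z | heads] = (1+3+10+7+7)/5 = 28/5.
E[Z | tails] = (4+9+2+9)/4 = 6.
E[Z] = (2/3)·(28/5) + (1/3)·(6) = 86/15.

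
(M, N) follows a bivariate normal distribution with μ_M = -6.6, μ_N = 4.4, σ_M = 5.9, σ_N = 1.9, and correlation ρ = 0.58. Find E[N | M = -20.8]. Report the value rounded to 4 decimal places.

1.7477

For a bivariate normal, E[N | M=x] = μ_N + ρ·(σ_N/σ_M)·(x − μ_M).
E[N | M=-20.8] = 4.4 + (0.58)·(1.9/5.9)·(-20.8 − (-6.6)) = 4.4 + (0.18678)·(-14.2) = 1.7477.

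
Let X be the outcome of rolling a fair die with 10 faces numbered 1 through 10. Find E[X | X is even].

6

Given X is even, X is equally likely to be any of {2, 4, 6, 8, 10}.
E[X | X is even] = (2 + 4 + 6 + 8 + 10) / 5 = 6.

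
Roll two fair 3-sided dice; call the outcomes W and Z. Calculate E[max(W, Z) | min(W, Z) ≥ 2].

11/4

Outcomes with min(W, Z) ≥ 2: (2,2), (2,3), (3,2), (3,3), each with probability 1/9.
E[max(W, Z) | min(W, Z) ≥ 2] = (2 + 3 + 3 + 3) / 4 = 11/4.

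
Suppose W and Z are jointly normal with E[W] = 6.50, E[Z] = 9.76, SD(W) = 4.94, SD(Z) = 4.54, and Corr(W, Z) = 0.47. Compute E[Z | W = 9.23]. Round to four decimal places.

E[Z | W=x] = μ_Z + ρ(σ_Z/σ_W)(x − μ_W) for jointly normal variables.
E[Z | W=9.23] = 9.76 + (0.47)·(4.54/4.94)·(9.23 − (6.50)) = 9.76 + (0.43194)·(2.73) = 10.9392.

10.9392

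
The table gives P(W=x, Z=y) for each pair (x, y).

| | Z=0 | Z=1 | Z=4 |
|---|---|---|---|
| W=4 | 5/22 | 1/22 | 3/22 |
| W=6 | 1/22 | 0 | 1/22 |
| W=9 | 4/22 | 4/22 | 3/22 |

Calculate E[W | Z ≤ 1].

P(Z ≤ 1) = 15/22.
Σ W·P over the event = 4·(5/22) + 4·(1/22) + 6·(1/22) + 9·(4/22) + 9·(4/22) = 51/11.
E[W | Z ≤ 1] = (51/11) / (15/22) = 34/5.

34/5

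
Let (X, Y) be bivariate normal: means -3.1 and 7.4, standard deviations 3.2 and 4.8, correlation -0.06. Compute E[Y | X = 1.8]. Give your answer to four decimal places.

6.9590

For a bivariate normal, E[Y | X=x] = μ_Y + ρ·(σ_Y/σ_X)·(x − μ_X).
E[Y | X=1.8] = 7.4 + (-0.06)·(4.8/3.2)·(1.8 − (-3.1)) = 7.4 + (-0.09)·(4.9) = 6.9590.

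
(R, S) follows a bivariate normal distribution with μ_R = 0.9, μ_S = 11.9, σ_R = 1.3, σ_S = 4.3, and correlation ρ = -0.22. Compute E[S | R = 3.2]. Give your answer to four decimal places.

The regression of S on R has slope ρ·σ_S/σ_R and passes through (μ_R, μ_S).
E[S | R=3.2] = 11.9 + (-0.22)·(4.3/1.3)·(3.2 − (0.9)) = 11.9 + (-0.72769)·(2.3) = 10.2263.

10.2263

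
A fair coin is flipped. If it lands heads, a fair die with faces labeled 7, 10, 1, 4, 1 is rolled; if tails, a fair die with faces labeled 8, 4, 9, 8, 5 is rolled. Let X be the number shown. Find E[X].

E[X | heads] = (7+10+1+4+1)/5 = 23/5.
E[X | tails] = (8+4+9+8+5)/5 = 34/5.
By the law of total expectation,
E[X] = (1/2)·(23/5) + (1/2)·(34/5) = 57/10.

57/10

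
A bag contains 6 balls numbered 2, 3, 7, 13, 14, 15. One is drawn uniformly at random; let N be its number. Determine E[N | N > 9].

14

P(N > 9) = 1/2.
Σ over the event: 13·1/6 + 14·1/6 + 15·1/6 = 7.
E[N | N > 9] = (7) / (1/2) = 14.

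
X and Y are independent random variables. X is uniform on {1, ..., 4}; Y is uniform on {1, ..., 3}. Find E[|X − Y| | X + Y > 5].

P(X + Y > 5) = 1/4.
Summing |X−Y|·P(x,y) over outcomes with X + Y > 5 gives 1/4.
E[|X − Y| | X + Y > 5] = (1/4) / (1/4) = 1.

1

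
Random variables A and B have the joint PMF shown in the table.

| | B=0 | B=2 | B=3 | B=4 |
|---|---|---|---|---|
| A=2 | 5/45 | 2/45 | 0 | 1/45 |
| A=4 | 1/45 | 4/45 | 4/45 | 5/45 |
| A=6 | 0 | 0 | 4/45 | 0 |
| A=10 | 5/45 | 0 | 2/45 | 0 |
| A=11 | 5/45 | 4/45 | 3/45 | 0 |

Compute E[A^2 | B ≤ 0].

P(B ≤ 0) = 16/45.
Σ A^2·P over the event = 4·(5/45) + 16·(1/45) + 100·(5/45) + 121·(5/45) = 1141/45.
E[A^2 | B ≤ 0] = (1141/45) / (16/45) = 1141/16.

1141/16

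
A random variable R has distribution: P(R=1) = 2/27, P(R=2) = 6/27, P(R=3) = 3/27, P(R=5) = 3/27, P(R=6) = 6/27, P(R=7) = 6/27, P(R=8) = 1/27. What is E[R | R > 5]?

86/13

P(R > 5) = 13/27.
Σ over the event: 6·2/9 + 7·2/9 + 8·1/27 = 86/27.
E[R | R > 5] = (86/27) / (13/27) = 86/13.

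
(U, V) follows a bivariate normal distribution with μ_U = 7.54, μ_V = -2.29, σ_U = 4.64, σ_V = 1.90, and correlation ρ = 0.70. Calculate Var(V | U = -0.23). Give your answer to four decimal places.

Var(V | U=x) = (1 − ρ²)·σ_V².
Var(V | U=-0.23) = (1.90)²·(1 − (0.70)²) = 3.61·0.51 = 1.8411.

1.8411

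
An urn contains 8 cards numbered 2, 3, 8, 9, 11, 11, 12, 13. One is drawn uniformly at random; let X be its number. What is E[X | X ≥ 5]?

32/3

P(X ≥ 5) = 3/4.
Σ over the event: 8·1/8 + 9·1/8 + 11·1/4 + 12·1/8 + 13·1/8 = 8.
E[X | X ≥ 5] = (8) / (3/4) = 32/3.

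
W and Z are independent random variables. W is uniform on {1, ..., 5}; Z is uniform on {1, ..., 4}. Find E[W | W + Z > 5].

Outcomes with W + Z > 5: (2,4), (3,3), (3,4), (4,2), (4,3), (4,4), (5,1), (5,2), (5,3), (5,4), each with probability 1/20.
E[W | W + Z > 5] = (2 + 3 + 3 + 4 + 4 + 4 + 5 + 5 + 5 + 5) / 10 = 4.

4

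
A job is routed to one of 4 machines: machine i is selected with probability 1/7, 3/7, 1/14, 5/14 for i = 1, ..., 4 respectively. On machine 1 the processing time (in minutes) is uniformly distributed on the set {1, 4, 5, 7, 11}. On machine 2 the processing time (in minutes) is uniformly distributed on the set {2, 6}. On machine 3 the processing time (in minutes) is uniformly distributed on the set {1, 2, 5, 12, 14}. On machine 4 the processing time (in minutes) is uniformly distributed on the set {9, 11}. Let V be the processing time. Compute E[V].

46/7

E[V | machine 1] = (1+4+5+7+11)/5 = 28/5.
E[V | machine 2] = (2+6)/2 = 4.
E[V | machine 3] = (1+2+5+12+14)/5 = 34/5.
E[V | machine 4] = (9+11)/2 = 10.
By the law of total expectation,
E[V] = (1/7)·(28/5) + (3/7)·(4) + (1/14)·(34/5) + (5/14)·(10) = 46/7.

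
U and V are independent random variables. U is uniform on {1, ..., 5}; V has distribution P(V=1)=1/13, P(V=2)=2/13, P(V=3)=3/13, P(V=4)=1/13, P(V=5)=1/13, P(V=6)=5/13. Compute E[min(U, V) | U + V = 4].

P(U + V = 4) = 6/65.
Summing min(U,V)·P(x,y) over outcomes with U + V = 4 gives 8/65.
E[min(U, V) | U + V = 4] = (8/65) / (6/65) = 4/3.

4/3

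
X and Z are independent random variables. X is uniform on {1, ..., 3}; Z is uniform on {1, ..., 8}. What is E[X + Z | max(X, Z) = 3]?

Outcomes with max(X, Z) = 3: (1,3), (2,3), (3,1), (3,2), (3,3), each with probability 1/24.
E[X + Z | max(X, Z) = 3] = (4 + 5 + 4 + 5 + 6) / 5 = 24/5.

24/5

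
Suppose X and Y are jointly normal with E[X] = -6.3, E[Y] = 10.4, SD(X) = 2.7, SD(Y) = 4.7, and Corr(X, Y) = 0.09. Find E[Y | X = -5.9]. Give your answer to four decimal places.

E[Y | X=x] = μ_Y + ρ(σ_Y/σ_X)(x − μ_X) for jointly normal variables.
E[Y | X=-5.9] = 10.4 + (0.09)·(4.7/2.7)·(-5.9 − (-6.3)) = 10.4 + (0.15667)·(0.4) = 10.4627.

10.4627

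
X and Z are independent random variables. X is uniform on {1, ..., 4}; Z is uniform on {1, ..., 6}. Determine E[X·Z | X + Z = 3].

2

Outcomes with X + Z = 3: (1,2), (2,1), each with probability 1/24.
E[X·Z | X + Z = 3] = (2 + 2) / 2 = 2.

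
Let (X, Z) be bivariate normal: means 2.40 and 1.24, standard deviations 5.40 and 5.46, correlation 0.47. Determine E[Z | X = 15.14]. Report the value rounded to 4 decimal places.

For a bivariate normal, E[Z | X=x] = μ_Z + ρ·(σ_Z/σ_X)·(x − μ_X).
E[Z | X=15.14] = 1.24 + (0.47)·(5.46/5.40)·(15.14 − (2.40)) = 1.24 + (0.47522)·(12.74) = 7.2943.

7.2943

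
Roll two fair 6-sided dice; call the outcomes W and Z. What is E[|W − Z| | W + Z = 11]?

1

Outcomes with W + Z = 11: (5,6), (6,5), each with probability 1/36.
E[|W − Z| | W + Z = 11] = (1 + 1) / 2 = 1.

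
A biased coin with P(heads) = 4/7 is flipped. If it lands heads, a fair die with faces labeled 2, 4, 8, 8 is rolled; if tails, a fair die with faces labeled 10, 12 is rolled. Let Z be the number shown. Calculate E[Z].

55/7

E[Z | heads] = (2+4+8+8)/4 = 11/2.
E[Z | tails] = (10+12)/2 = 11.
By the law of total expectation,
E[Z] = (4/7)·(11/2) + (3/7)·(11) = 55/7.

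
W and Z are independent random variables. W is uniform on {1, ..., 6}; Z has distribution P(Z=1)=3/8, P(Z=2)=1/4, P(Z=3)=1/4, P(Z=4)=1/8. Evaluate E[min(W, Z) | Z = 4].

3

P(Z = 4) = 1/8.
Summing min(W,Z)·P(x,y) over outcomes with Z = 4 gives 3/8.
E[min(W, Z) | Z = 4] = (3/8) / (1/8) = 3.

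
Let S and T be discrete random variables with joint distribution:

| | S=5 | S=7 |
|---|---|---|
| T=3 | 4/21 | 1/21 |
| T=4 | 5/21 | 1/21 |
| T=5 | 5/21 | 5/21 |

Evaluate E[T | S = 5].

P(S = 5) = 2/3.
Σ T·P over the event = 3·(4/21) + 4·(5/21) + 5·(5/21) = 19/7.
E[T | S = 5] = (19/7) / (2/3) = 57/14.

57/14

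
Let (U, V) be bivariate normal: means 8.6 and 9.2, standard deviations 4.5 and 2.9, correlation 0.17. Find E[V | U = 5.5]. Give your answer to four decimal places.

The regression of V on U has slope ρ·σ_V/σ_U and passes through (μ_U, μ_V).
E[V | U=5.5] = 9.2 + (0.17)·(2.9/4.5)·(5.5 − (8.6)) = 9.2 + (0.10956)·(-3.1) = 8.8604.

8.8604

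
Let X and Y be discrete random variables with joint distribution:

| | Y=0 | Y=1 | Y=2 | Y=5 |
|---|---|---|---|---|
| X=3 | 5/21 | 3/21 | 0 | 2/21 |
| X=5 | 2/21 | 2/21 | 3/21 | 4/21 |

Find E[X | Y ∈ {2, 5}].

P(Y ∈ {2, 5}) = 3/7.
Σ X·P over the event = 3·(2/21) + 5·(3/21) + 5·(4/21) = 41/21.
E[X | Y ∈ {2, 5}] = (41/21) / (3/7) = 41/9.

41/9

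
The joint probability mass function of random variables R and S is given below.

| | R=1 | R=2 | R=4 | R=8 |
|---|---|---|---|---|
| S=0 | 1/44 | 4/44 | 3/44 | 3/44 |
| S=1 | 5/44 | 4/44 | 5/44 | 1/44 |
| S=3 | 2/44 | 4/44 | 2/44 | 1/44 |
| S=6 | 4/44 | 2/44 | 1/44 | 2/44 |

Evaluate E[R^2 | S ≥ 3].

P(S ≥ 3) = 9/22.
Σ R^2·P over the event = 1·(2/44) + 1·(4/44) + 4·(4/44) + 4·(2/44) + 16·(2/44) + 16·(1/44) + 64·(1/44) + 64·(2/44) = 135/22.
E[R^2 | S ≥ 3] = (135/22) / (9/22) = 15.

15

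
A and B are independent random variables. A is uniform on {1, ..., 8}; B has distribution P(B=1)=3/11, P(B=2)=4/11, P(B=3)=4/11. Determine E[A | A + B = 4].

P(A + B = 4) = 1/8.
Summing A·P(x,y) over outcomes with A + B = 4 gives 21/88.
E[A | A + B = 4] = (21/88) / (1/8) = 21/11.

21/11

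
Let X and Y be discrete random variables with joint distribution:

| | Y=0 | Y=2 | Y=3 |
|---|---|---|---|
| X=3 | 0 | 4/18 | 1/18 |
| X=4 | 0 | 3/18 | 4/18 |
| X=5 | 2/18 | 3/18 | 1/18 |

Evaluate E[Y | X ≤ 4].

P(X ≤ 4) = 2/3.
Σ Y·P over the event = 2·(4/18) + 3·(1/18) + 2·(3/18) + 3·(4/18) = 29/18.
E[Y | X ≤ 4] = (29/18) / (2/3) = 29/12.

29/12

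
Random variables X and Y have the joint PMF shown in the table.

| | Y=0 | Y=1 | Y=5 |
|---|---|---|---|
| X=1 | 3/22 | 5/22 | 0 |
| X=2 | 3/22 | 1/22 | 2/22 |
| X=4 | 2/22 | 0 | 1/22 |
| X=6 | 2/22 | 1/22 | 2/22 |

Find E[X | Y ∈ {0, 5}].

P(Y ∈ {0, 5}) = 15/22.
Σ X·P over the event = 1·(3/22) + 2·(3/22) + 2·(2/22) + 4·(2/22) + 4·(1/22) + 6·(2/22) + 6·(2/22) = 49/22.
E[X | Y ∈ {0, 5}] = (49/22) / (15/22) = 49/15.

49/15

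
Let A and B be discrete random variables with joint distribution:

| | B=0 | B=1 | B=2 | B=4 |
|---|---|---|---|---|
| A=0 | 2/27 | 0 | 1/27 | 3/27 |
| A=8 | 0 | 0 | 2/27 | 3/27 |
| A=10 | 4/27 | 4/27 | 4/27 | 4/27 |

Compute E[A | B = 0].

P(B = 0) = 2/9.
Σ A·P over the event = 0·(2/27) + 10·(4/27) = 40/27.
E[A | B = 0] = (40/27) / (2/9) = 20/3.

20/3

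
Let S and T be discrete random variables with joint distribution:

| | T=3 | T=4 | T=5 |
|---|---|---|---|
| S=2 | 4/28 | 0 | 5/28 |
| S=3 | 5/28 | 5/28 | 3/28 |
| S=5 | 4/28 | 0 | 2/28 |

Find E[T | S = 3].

P(S = 3) = 13/28.
Σ T·P over the event = 3·(5/28) + 4·(5/28) + 5·(3/28) = 25/14.
E[T | S = 3] = (25/14) / (13/28) = 50/13.

50/13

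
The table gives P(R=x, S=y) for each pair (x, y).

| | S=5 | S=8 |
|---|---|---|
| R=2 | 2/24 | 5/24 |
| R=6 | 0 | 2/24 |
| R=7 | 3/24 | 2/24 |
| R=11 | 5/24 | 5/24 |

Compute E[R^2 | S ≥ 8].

P(S ≥ 8) = 7/12.
Summing R^2·P(R=x,S=y) over the conditioning event gives 265/8.
E[R^2 | S ≥ 8] = (265/8) / (7/12) = 795/14.

795/14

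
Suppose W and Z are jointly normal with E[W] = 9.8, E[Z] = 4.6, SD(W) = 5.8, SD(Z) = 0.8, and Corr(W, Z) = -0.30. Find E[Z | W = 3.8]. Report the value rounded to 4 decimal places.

E[Z | W=x] = μ_Z + ρ(σ_Z/σ_W)(x − μ_W) for jointly normal variables.
E[Z | W=3.8] = 4.6 + (-0.30)·(0.8/5.8)·(3.8 − (9.8)) = 4.6 + (-0.041379)·(-6) = 4.8483.

4.8483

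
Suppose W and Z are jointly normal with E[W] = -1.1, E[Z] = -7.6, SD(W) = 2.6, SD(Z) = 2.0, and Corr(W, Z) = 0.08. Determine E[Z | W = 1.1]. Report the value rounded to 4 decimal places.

-7.4646

The regression of Z on W has slope ρ·σ_Z/σ_W and passes through (μ_W, μ_Z).
E[Z | W=1.1] = -7.6 + (0.08)·(2.0/2.6)·(1.1 − (-1.1)) = -7.6 + (0.061538)·(2.2) = -7.4646.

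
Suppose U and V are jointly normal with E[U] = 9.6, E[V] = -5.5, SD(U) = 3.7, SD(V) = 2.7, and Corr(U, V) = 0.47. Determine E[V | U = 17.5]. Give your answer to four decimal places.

For a bivariate normal, E[V | U=x] = μ_V + ρ·(σ_V/σ_U)·(x − μ_U).
E[V | U=17.5] = -5.5 + (0.47)·(2.7/3.7)·(17.5 − (9.6)) = -5.5 + (0.34297)·(7.9) = -2.7905.

-2.7905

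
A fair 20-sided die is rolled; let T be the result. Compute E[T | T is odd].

10

Given T is odd, T is equally likely to be any of {1, 3, 5, 7, 9, 11, 13, 15, 17, 19}.
E[T | T is odd] = (1 + 3 + 5 + 7 + 9 + 11 + 13 + 15 + 17 + 19) / 10 = 10.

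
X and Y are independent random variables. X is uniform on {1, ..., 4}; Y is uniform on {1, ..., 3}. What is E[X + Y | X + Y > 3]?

46/9

P(X + Y > 3) = 3/4.
Summing (X+Y)·P(x,y) over outcomes with X + Y > 3 gives 23/6.
E[X + Y | X + Y > 3] = (23/6) / (3/4) = 46/9.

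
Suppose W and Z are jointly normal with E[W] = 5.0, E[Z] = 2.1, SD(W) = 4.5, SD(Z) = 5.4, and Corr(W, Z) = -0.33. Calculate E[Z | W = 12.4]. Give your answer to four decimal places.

For a bivariate normal, E[Z | W=x] = μ_Z + ρ·(σ_Z/σ_W)·(x − μ_W).
E[Z | W=12.4] = 2.1 + (-0.33)·(5.4/4.5)·(12.4 − (5.0)) = 2.1 + (-0.396)·(7.4) = -0.8304.

-0.8304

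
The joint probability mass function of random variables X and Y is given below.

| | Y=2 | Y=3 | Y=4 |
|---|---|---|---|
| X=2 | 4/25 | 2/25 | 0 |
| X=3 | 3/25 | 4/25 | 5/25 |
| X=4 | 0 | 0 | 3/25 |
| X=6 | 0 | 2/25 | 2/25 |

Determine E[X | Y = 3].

P(Y = 3) = 8/25.
Σ X·P over the event = 2·(2/25) + 3·(4/25) + 6·(2/25) = 28/25.
E[X | Y = 3] = (28/25) / (8/25) = 7/2.

7/2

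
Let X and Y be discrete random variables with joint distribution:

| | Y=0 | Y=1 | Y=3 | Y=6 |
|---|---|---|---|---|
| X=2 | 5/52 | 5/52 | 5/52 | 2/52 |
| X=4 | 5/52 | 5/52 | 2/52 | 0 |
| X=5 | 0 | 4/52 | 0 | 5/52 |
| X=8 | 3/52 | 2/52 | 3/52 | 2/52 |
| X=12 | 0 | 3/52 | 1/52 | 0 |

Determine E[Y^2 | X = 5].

184/9

P(X = 5) = 9/52.
Σ Y^2·P over the event = 1·(4/52) + 36·(5/52) = 46/13.
E[Y^2 | X = 5] = (46/13) / (9/52) = 184/9.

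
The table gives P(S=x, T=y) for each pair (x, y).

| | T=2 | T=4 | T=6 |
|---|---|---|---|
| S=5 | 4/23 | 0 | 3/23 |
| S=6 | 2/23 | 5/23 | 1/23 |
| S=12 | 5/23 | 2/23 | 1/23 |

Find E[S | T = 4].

54/7

P(T = 4) = 7/23.
Σ S·P over the event = 6·(5/23) + 12·(2/23) = 54/23.
E[S | T = 4] = (54/23) / (7/23) = 54/7.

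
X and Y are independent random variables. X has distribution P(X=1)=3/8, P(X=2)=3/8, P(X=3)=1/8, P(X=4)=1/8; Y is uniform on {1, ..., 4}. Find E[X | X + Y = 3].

3/2

P(X + Y = 3) = 3/16.
Summing X·P(x,y) over outcomes with X + Y = 3 gives 9/32.
E[X | X + Y = 3] = (9/32) / (3/16) = 3/2.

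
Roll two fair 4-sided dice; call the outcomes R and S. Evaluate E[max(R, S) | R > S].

Outcomes with R > S: (2,1), (3,1), (3,2), (4,1), (4,2), (4,3), each with probability 1/16.
E[max(R, S) | R > S] = (2 + 3 + 3 + 4 + 4 + 4) / 6 = 10/3.

10/3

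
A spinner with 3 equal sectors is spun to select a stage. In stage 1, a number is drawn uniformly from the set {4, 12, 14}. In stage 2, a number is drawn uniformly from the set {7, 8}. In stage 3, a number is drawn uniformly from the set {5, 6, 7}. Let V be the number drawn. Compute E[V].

47/6

E[V | stage 1] = (4+12+14)/3 = 10.
E[V | stage 2] = (7+8)/2 = 15/2.
E[V | stage 3] = (5+6+7)/3 = 6.
E[V] = (1/3)·(10) + (1/3)·(15/2) + (1/3)·(6) = 47/6.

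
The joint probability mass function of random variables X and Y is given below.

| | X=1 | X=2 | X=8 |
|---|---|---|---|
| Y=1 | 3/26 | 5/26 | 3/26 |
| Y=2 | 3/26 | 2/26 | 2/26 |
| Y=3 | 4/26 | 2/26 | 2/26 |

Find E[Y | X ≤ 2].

36/19

P(X ≤ 2) = 19/26.
Σ Y·P over the event = 1·(3/26) + 2·(3/26) + 3·(4/26) + 1·(5/26) + 2·(2/26) + 3·(2/26) = 18/13.
E[Y | X ≤ 2] = (18/13) / (19/26) = 36/19.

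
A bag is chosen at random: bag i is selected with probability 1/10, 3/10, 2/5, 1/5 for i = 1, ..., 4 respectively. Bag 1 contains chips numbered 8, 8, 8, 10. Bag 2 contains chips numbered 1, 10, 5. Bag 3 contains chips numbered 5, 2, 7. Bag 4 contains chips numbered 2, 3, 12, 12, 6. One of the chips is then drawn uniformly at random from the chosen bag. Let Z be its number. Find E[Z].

343/60

E[Z | bag 1] = (8+8+8+10)/4 = 17/2.
E[Z | bag 2] = (1+10+5)/3 = 16/3.
E[Z | bag 3] = (5+2+7)/3 = 14/3.
E[Z | bag 4] = (2+3+12+12+6)/5 = 7.
E[Z] = (1/10)·(17/2) + (3/10)·(16/3) + (2/5)·(14/3) + (1/5)·(7) = 343/60.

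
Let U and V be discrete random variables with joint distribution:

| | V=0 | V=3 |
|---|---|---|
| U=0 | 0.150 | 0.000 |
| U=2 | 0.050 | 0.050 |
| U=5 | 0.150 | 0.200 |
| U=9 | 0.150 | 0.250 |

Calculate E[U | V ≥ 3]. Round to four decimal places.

P(V ≥ 3) = 0.500.
Σ U·P over the event = 2·(0.050) + 5·(0.200) + 9·(0.250) = 3.350.
E[U | V ≥ 3] = (3.350) / (0.500) = 6.7000.

6.7000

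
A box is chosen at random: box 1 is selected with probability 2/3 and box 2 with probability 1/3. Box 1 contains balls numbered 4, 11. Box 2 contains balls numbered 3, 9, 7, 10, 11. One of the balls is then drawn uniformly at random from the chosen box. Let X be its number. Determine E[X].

23/3

E[X | box 1] = (4+11)/2 = 15/2.
E[X | box 2] = (3+9+7+10+11)/5 = 8.
By the law of total expectation,
E[X] = (2/3)·(15/2) + (1/3)·(8) = 23/3.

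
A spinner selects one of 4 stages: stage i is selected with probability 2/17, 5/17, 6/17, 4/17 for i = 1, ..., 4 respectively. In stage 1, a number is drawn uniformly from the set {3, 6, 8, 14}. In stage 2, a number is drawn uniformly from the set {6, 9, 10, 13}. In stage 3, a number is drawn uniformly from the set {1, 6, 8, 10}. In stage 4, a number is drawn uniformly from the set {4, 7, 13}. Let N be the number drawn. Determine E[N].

E[N | stage 1] = (3+6+8+14)/4 = 31/4.
E[N | stage 2] = (6+9+10+13)/4 = 19/2.
E[N | stage 3] = (1+6+8+10)/4 = 25/4.
E[N | stage 4] = (4+7+13)/3 = 8.
By the law of total expectation,
E[N] = (2/17)·(31/4) + (5/17)·(19/2) + (6/17)·(25/4) + (4/17)·(8) = 265/34.

265/34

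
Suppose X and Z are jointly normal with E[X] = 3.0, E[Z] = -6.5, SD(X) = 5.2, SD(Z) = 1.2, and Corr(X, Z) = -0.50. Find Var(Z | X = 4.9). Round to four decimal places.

The conditional variance in a bivariate normal is σ_Z²(1 − ρ²), independent of x.
Var(Z | X=4.9) = (1.2)²·(1 − (-0.50)²) = 1.44·0.75 = 1.0800.

1.0800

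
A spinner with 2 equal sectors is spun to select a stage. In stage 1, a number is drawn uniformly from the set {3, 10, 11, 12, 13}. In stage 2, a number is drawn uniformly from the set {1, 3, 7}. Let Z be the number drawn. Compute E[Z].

E[Z | stage 1] = (3+10+11+12+13)/5 = 49/5.
E[Z | stage 2] = (1+3+7)/3 = 11/3.
By the law of total expectation,
E[Z] = (1/2)·(49/5) + (1/2)·(11/3) = 101/15.

101/15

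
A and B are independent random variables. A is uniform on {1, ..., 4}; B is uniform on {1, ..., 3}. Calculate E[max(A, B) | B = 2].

11/4

P(B = 2) = 1/3.
Summing max(A,B)·P(x,y) over outcomes with B = 2 gives 11/12.
E[max(A, B) | B = 2] = (11/12) / (1/3) = 11/4.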